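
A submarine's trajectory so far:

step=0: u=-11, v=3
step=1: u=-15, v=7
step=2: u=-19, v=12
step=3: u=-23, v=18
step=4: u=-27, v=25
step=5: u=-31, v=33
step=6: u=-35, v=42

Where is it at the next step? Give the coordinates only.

u=-39, v=52

Successive displacements: (-4,+4), (-4,+5), (-4,+6), (-4,+7), (-4,+8), (-4,+9) — each changes by (+0,+1).
step 7: u=-35, v=42 + (-4,+10) → u=-39, v=52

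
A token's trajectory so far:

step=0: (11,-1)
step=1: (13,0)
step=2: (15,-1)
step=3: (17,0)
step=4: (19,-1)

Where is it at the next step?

(21,0)

First: linear, +2 per step → 21 at step 5.
Second: cycles through -1, 0 every 2 steps. Step 5 lands at position 1 of the cycle → 0.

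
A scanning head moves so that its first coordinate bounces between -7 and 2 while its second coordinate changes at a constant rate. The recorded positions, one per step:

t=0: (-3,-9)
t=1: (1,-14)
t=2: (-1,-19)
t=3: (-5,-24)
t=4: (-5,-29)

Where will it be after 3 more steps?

(-3,-44)

The first coordinate reflects between -7 and 2, moving 4 per step.
  step 5: -5 → -1
  step 6: -1 → 1
  step 7: 1 → -3
The second coordinate changes by -5 each step: at step 7 it is -44.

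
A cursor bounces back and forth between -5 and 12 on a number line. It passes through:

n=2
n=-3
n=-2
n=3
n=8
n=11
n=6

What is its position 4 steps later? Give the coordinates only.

The value travels 5 per step and bounces off the walls at -5 and 12.
  step 7: 6 → 1
  step 8: 1 → -4
  step 9: -4 → -1
  step 10: -1 → 4

n=4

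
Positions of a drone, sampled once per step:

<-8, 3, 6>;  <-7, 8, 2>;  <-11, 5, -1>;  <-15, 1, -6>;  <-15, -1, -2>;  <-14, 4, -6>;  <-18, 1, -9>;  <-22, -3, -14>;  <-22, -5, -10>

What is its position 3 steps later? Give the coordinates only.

Step-to-step displacements: <+1, +5, -4>, <-4, -3, -3>, <-4, -4, -5>, <+0, -2, +4>, <+1, +5, -4>, <-4, -3, -3>, <-4, -4, -5>, <+0, -2, +4> — a repeating cycle of length 4.
step 9: apply <+1, +5, -4> → <-21, 0, -14>
step 10: apply <-4, -3, -3> → <-25, -3, -17>
step 11: apply <-4, -4, -5> → <-29, -7, -22>

<-29, -7, -22>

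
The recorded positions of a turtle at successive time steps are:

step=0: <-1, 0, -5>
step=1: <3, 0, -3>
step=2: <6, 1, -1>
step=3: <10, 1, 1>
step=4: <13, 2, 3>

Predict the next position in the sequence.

<17, 2, 5>

The moves between consecutive positions are <+4, +0, +2>, <+3, +1, +2>, <+4, +0, +2>, <+3, +1, +2>; they repeat the 2-cycle [<+4, +0, +2>, <+3, +1, +2>].
step 5: apply <+4, +0, +2> → <17, 2, 5>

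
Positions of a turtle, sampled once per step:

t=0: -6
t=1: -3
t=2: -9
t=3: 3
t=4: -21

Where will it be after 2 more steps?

-69

Step-to-step displacements: +3, -6, +12, -24; each is -2× the previous.
step 5: -21 + 48 → 27
step 6: 27 − 96 → -69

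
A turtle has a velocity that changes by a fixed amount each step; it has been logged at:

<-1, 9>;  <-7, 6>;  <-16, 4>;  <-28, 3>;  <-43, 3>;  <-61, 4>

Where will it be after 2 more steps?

Successive displacements: <-6, -3>, <-9, -2>, <-12, -1>, <-15, +0>, <-18, +1> — each changes by <-3, +1>.
step 6: <-61, 4> + <-21, +2> → <-82, 6>
step 7: <-82, 6> + <-24, +3> → <-106, 9>

<-106, 9>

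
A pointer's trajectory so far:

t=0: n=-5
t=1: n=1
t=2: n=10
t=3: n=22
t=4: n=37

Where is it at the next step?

n=55

Successive displacements: +6, +9, +12, +15 — each changes by +3.
step 5: 37 + 18 → n=55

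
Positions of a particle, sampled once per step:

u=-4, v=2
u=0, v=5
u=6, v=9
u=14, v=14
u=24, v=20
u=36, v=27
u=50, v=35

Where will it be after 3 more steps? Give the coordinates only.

Taking differences between consecutive positions: (+4, +3), (+6, +4), (+8, +5), (+10, +6), (+12, +7), (+14, +8). These grow by (+2, +1) each step.
step 7: u=50, v=35 + (+16, +9) → u=66, v=44
step 8: u=66, v=44 + (+18, +10) → u=84, v=54
step 9: u=84, v=54 + (+20, +11) → u=104, v=65

u=104, v=65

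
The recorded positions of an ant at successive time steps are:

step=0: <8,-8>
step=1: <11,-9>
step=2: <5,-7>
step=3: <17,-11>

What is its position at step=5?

<41,-19>

Consecutive displacements <+3,-1>, <-6,+2>, <+12,-4> scale by a factor of -2 each step.
step 4: <17,-11> + <-24,+8> → <-7,-3>
step 5: <-7,-3> + <+48,-16> → <41,-19>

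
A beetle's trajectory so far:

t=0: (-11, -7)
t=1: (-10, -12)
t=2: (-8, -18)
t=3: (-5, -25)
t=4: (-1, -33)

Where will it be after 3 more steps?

(17, -63)

First differences are (+1, -5), (+2, -6), (+3, -7), (+4, -8); their common second difference is (+1, -1) (constant acceleration).
step 5: (-1, -33) + (+5, -9) → (4, -42)
step 6: (4, -42) + (+6, -10) → (10, -52)
step 7: (10, -52) + (+7, -11) → (17, -63)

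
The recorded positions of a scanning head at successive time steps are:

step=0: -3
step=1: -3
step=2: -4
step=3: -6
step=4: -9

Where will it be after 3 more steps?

-24

Taking differences between consecutive positions: +0, -1, -2, -3. These grow by -1 each step.
step 5: -9 − 4 → -13
step 6: -13 − 5 → -18
step 7: -18 − 6 → -24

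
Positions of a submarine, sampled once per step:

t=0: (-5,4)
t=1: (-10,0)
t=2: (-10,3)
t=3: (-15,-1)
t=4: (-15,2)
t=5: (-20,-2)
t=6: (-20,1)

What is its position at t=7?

(-25,-3)

Step-to-step displacements: (-5,-4), (+0,+3), (-5,-4), (+0,+3), (-5,-4), (+0,+3) — a repeating cycle of length 2.
step 7: apply (-5,-4) → (-25,-3)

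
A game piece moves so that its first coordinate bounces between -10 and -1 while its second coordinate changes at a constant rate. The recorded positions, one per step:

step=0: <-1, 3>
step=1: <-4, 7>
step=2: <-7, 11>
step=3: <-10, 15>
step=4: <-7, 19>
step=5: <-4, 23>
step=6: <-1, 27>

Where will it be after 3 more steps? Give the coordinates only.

<-10, 39>

The first coordinate reflects between -10 and -1, moving 3 per step.
  step 7: -1 → -4
  step 8: -4 → -7
  step 9: -7 → -10
The second coordinate changes by +4 each step: at step 9 it is 39.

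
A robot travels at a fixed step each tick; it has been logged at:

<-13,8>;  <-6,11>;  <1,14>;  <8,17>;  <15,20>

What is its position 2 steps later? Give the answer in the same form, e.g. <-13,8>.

Each step adds <+7,+3> to the position.
step 5: <15,20> + <+7,+3> → <22,23>
step 6: <22,23> + <+7,+3> → <29,26>

<29,26>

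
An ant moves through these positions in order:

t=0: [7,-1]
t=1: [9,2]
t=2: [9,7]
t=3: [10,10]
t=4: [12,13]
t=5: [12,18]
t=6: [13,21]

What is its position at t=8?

Differencing gives [+2,+3], [+0,+5], [+1,+3], [+2,+3], [+0,+5], [+1,+3]. This is the pattern [+2,+3], [+0,+5], [+1,+3] repeated.
step 7: apply [+2,+3] → [15,24]
step 8: apply [+0,+5] → [15,29]

[15,29]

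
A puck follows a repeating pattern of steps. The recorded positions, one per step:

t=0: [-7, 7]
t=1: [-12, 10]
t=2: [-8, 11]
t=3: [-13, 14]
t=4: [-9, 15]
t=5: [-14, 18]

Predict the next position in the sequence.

The moves between consecutive positions are [-5, +3], [+4, +1], [-5, +3], [+4, +1], [-5, +3]; they repeat the 2-cycle [[-5, +3], [+4, +1]].
step 6: apply [+4, +1] → [-10, 19]

[-10, 19]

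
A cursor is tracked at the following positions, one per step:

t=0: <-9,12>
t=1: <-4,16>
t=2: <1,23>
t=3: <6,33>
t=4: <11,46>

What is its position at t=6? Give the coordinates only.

Taking differences between consecutive positions: <+5,+4>, <+5,+7>, <+5,+10>, <+5,+13>. These grow by <+0,+3> each step.
step 5: <11,46> + <+5,+16> → <16,62>
step 6: <16,62> + <+5,+19> → <21,81>

<21,81>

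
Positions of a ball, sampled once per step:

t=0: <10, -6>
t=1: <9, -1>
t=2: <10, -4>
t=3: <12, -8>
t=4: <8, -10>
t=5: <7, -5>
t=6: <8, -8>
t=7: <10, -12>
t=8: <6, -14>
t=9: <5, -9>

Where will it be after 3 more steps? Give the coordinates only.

<4, -18>

The moves between consecutive positions are <-1, +5>, <+1, -3>, <+2, -4>, <-4, -2>, <-1, +5>, <+1, -3>, <+2, -4>, <-4, -2>, <-1, +5>; they repeat the 4-cycle [<-1, +5>, <+1, -3>, <+2, -4>, <-4, -2>].
step 10: apply <+1, -3> → <6, -12>
step 11: apply <+2, -4> → <8, -16>
step 12: apply <-4, -2> → <4, -18>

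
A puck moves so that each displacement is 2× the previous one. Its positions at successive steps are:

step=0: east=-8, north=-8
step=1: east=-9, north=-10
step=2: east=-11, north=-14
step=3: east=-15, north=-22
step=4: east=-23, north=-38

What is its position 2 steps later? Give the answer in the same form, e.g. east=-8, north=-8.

east=-71, north=-134

The jumps are (-1,-2), (-2,-4), (-4,-8), (-8,-16) — a geometric progression with ratio 2.
step 5: east=-23, north=-38 + (-16,-32) → east=-39, north=-70
step 6: east=-39, north=-70 + (-32,-64) → east=-71, north=-134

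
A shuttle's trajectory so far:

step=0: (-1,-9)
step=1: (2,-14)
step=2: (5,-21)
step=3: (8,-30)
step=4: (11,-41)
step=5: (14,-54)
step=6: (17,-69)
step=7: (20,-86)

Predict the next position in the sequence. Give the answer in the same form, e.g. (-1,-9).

First differences are (+3,-5), (+3,-7), (+3,-9), (+3,-11), (+3,-13), (+3,-15), (+3,-17); their common second difference is (+0,-2) (constant acceleration).
step 8: (20,-86) + (+3,-19) → (23,-105)

(23,-105)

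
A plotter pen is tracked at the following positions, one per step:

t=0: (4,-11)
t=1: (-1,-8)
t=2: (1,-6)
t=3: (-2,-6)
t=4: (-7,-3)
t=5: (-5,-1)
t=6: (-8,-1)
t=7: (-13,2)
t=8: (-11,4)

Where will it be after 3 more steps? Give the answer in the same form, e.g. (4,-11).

Step-to-step displacements: (-5,+3), (+2,+2), (-3,+0), (-5,+3), (+2,+2), (-3,+0), (-5,+3), (+2,+2) — a repeating cycle of length 3.
step 9: apply (-3,+0) → (-14,4)
step 10: apply (-5,+3) → (-19,7)
step 11: apply (+2,+2) → (-17,9)

(-17,9)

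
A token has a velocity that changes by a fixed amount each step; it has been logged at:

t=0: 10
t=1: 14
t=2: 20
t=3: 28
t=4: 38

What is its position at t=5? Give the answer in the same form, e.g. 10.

Successive displacements: +4, +6, +8, +10 — each changes by +2.
step 5: 38 + 12 → 50

50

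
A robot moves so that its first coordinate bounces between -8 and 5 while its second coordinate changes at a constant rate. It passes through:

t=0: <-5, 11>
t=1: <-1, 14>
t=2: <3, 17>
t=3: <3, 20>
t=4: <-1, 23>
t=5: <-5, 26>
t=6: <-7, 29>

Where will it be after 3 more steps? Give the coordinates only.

The first coordinate reflects between -8 and 5, moving 4 per step.
  step 7: -7 → -3
  step 8: -3 → 1
  step 9: 1 → 5
The second coordinate changes by +3 each step: at step 9 it is 38.

<5, 38>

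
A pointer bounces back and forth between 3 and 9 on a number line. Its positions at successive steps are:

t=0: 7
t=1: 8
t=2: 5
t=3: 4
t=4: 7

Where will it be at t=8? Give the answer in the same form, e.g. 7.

The value travels 3 per step and bounces off the walls at 3 and 9.
  step 5: 7 → 8
  step 6: 8 → 5
  step 7: 5 → 4
  step 8: 4 → 7

7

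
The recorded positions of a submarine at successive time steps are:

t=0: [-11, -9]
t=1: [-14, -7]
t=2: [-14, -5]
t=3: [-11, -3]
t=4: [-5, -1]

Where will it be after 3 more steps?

Taking differences between consecutive positions: [-3, +2], [+0, +2], [+3, +2], [+6, +2]. These grow by [+3, +0] each step.
step 5: [-5, -1] + [+9, +2] → [4, 1]
step 6: [4, 1] + [+12, +2] → [16, 3]
step 7: [16, 3] + [+15, +2] → [31, 5]

[31, 5]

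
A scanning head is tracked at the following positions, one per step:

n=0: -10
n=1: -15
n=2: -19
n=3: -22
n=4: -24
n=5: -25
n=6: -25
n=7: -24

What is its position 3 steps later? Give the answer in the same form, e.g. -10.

-15

Taking differences between consecutive positions: -5, -4, -3, -2, -1, +0, +1. These grow by +1 each step.
step 8: -24 + 2 → -22
step 9: -22 + 3 → -19
step 10: -19 + 4 → -15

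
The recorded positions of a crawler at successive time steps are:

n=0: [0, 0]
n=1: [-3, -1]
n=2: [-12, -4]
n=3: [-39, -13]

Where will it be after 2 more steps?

[-363, -121]

The jumps are [-3, -1], [-9, -3], [-27, -9] — a geometric progression with ratio 3.
step 4: [-39, -13] + [-81, -27] → [-120, -40]
step 5: [-120, -40] + [-243, -81] → [-363, -121]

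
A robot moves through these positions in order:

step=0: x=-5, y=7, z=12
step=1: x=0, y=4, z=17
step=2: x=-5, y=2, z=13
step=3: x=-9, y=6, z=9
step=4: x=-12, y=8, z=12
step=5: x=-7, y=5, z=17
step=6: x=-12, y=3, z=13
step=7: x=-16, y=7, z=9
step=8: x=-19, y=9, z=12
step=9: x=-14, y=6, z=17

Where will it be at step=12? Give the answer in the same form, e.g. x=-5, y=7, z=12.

x=-26, y=10, z=12

Step-to-step displacements: (+5, -3, +5), (-5, -2, -4), (-4, +4, -4), (-3, +2, +3), (+5, -3, +5), (-5, -2, -4), (-4, +4, -4), (-3, +2, +3), (+5, -3, +5) — a repeating cycle of length 4.
step 10: apply (-5, -2, -4) → x=-19, y=4, z=13
step 11: apply (-4, +4, -4) → x=-23, y=8, z=9
step 12: apply (-3, +2, +3) → x=-26, y=10, z=12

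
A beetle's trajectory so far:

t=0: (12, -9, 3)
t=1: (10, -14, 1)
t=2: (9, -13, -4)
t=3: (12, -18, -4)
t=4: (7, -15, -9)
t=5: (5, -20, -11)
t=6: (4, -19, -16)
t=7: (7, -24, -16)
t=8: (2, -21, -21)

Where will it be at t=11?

The moves between consecutive positions are (-2, -5, -2), (-1, +1, -5), (+3, -5, +0), (-5, +3, -5), (-2, -5, -2), (-1, +1, -5), (+3, -5, +0), (-5, +3, -5); they repeat the 4-cycle [(-2, -5, -2), (-1, +1, -5), (+3, -5, +0), (-5, +3, -5)].
step 9: apply (-2, -5, -2) → (0, -26, -23)
step 10: apply (-1, +1, -5) → (-1, -25, -28)
step 11: apply (+3, -5, +0) → (2, -30, -28)

(2, -30, -28)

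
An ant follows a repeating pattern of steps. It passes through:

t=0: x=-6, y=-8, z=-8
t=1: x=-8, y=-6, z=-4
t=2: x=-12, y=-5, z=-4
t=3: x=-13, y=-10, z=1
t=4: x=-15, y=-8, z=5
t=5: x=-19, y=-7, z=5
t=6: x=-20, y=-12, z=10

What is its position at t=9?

x=-27, y=-14, z=19

Step-to-step displacements: (-2,+2,+4), (-4,+1,+0), (-1,-5,+5), (-2,+2,+4), (-4,+1,+0), (-1,-5,+5) — a repeating cycle of length 3.
step 7: apply (-2,+2,+4) → x=-22, y=-10, z=14
step 8: apply (-4,+1,+0) → x=-26, y=-9, z=14
step 9: apply (-1,-5,+5) → x=-27, y=-14, z=19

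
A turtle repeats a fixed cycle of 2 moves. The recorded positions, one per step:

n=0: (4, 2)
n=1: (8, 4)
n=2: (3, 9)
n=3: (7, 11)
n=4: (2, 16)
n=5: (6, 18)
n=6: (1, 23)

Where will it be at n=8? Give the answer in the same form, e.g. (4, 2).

Differencing gives (+4, +2), (-5, +5), (+4, +2), (-5, +5), (+4, +2), (-5, +5). This is the pattern (+4, +2), (-5, +5) repeated.
step 7: apply (+4, +2) → (5, 25)
step 8: apply (-5, +5) → (0, 30)

(0, 30)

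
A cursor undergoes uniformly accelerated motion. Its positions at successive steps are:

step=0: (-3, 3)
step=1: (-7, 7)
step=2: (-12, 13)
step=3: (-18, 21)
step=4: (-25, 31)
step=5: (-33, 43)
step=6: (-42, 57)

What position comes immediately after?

(-52, 73)

First differences are (-4, +4), (-5, +6), (-6, +8), (-7, +10), (-8, +12), (-9, +14); their common second difference is (-1, +2) (constant acceleration).
step 7: (-42, 57) + (-10, +16) → (-52, 73)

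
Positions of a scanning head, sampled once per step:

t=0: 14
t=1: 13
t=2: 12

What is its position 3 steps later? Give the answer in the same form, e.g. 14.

Each step adds -1 to the position.
step 3: 12 − 1 → 11
step 4: 11 − 1 → 10
step 5: 10 − 1 → 9

9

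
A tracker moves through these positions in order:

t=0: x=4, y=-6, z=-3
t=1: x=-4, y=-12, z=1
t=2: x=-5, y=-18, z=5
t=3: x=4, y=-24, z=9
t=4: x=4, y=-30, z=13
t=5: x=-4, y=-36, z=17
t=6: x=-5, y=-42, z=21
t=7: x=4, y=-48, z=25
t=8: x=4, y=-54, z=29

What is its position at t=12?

x=4, y=-78, z=45

X: cycles through 4, -4, -5, 4 every 4 steps. Step 12 lands at position 0 of the cycle → 4.
Y: linear, -6 per step → -78 at step 12.
Z: linear, +4 per step → 45 at step 12.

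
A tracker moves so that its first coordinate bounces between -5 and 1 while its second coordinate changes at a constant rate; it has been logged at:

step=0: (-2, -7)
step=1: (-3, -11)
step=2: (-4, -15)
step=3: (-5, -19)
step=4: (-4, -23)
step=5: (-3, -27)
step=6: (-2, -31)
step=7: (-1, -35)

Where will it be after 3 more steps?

(0, -47)

The first coordinate travels 1 per step and bounces off the walls at -5 and 1.
  step 8: -1 → 0
  step 9: 0 → 1
  step 10: 1 → 0
The second coordinate changes by -4 each step: at step 10 it is -47.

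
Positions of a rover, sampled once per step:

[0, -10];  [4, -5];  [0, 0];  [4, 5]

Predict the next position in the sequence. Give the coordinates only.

First: cycles through 0, 4 every 2 steps. Step 4 lands at position 0 of the cycle → 0.
Second: linear, +5 per step → 10 at step 4.

[0, 10]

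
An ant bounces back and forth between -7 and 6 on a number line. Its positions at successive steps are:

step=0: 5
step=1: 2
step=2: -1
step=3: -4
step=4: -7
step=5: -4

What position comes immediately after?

-1

The value travels 3 per step and bounces off the walls at -7 and 6.
  step 6: -4 → -1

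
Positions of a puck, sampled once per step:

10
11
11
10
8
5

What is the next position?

Successive displacements: +1, +0, -1, -2, -3 — each changes by -1.
step 6: 5 − 4 → 1

1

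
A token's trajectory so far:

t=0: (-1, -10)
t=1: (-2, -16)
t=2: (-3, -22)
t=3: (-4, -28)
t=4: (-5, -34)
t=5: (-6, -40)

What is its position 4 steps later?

(-10, -64)

The position changes by (-1, -6) every step.
step 6: (-6, -40) + (-1, -6) → (-7, -46)
step 7: (-7, -46) + (-1, -6) → (-8, -52)
step 8: (-8, -52) + (-1, -6) → (-9, -58)
step 9: (-9, -58) + (-1, -6) → (-10, -64)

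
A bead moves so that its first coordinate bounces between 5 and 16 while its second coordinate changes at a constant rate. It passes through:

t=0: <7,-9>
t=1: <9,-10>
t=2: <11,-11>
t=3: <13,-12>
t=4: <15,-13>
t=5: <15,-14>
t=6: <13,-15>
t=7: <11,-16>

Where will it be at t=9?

<7,-18>

The first coordinate travels 2 per step and bounces off the walls at 5 and 16.
  step 8: 11 → 9
  step 9: 9 → 7
The second coordinate changes by -1 each step: at step 9 it is -18.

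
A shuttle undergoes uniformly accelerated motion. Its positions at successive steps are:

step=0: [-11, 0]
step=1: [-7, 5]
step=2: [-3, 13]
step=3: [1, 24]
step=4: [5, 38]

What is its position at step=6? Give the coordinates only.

[13, 75]

Successive displacements: [+4, +5], [+4, +8], [+4, +11], [+4, +14] — each changes by [+0, +3].
step 5: [5, 38] + [+4, +17] → [9, 55]
step 6: [9, 55] + [+4, +20] → [13, 75]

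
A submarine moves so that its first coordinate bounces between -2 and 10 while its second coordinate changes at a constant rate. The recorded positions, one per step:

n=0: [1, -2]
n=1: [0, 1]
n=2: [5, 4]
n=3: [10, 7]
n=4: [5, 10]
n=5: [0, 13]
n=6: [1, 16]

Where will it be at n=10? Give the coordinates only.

[-1, 28]

The first coordinate reflects between -2 and 10, moving 5 per step.
  step 7: 1 → 6
  step 8: 6 → 9
  step 9: 9 → 4
  step 10: 4 → -1
The second coordinate changes by +3 each step: at step 10 it is 28.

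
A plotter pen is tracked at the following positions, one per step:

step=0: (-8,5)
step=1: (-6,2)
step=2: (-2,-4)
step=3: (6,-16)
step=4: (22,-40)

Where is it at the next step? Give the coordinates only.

(54,-88)

Consecutive displacements (+2,-3), (+4,-6), (+8,-12), (+16,-24) scale by a factor of 2 each step.
step 5: (22,-40) + (+32,-48) → (54,-88)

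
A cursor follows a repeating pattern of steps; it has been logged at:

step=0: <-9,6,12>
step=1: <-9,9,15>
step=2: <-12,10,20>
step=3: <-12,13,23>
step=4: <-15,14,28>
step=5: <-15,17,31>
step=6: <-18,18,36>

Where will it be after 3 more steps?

<-21,25,47>

Step-to-step displacements: <+0,+3,+3>, <-3,+1,+5>, <+0,+3,+3>, <-3,+1,+5>, <+0,+3,+3>, <-3,+1,+5> — a repeating cycle of length 2.
step 7: apply <+0,+3,+3> → <-18,21,39>
step 8: apply <-3,+1,+5> → <-21,22,44>
step 9: apply <+0,+3,+3> → <-21,25,47>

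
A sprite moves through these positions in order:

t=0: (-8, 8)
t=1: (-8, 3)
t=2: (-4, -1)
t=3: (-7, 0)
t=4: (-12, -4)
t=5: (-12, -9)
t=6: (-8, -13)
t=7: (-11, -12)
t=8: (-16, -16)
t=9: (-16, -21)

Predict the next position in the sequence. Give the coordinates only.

Step-to-step displacements: (+0, -5), (+4, -4), (-3, +1), (-5, -4), (+0, -5), (+4, -4), (-3, +1), (-5, -4), (+0, -5) — a repeating cycle of length 4.
step 10: apply (+4, -4) → (-12, -25)

(-12, -25)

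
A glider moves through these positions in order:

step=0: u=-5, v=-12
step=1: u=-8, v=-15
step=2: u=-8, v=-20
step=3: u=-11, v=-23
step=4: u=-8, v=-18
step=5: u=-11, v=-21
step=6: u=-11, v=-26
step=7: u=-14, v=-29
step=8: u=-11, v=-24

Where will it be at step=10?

u=-14, v=-32

The moves between consecutive positions are (-3, -3), (+0, -5), (-3, -3), (+3, +5), (-3, -3), (+0, -5), (-3, -3), (+3, +5); they repeat the 4-cycle [(-3, -3), (+0, -5), (-3, -3), (+3, +5)].
step 9: apply (-3, -3) → u=-14, v=-27
step 10: apply (+0, -5) → u=-14, v=-32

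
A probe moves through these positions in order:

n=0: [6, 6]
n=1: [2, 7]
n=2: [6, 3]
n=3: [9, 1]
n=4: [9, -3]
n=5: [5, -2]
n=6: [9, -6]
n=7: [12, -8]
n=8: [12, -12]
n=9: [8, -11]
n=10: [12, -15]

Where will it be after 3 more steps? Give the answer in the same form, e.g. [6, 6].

[11, -20]

The moves between consecutive positions are [-4, +1], [+4, -4], [+3, -2], [+0, -4], [-4, +1], [+4, -4], [+3, -2], [+0, -4], [-4, +1], [+4, -4]; they repeat the 4-cycle [[-4, +1], [+4, -4], [+3, -2], [+0, -4]].
step 11: apply [+3, -2] → [15, -17]
step 12: apply [+0, -4] → [15, -21]
step 13: apply [-4, +1] → [11, -20]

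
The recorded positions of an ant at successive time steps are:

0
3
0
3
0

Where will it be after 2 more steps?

0

Consecutive displacements +3, -3, +3, -3 scale by a factor of -1 each step.
step 5: 0 + 3 → 3
step 6: 3 − 3 → 0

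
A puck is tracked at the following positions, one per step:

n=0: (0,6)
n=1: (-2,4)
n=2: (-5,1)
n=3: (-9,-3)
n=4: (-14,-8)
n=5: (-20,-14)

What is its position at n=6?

(-27,-21)

Taking differences between consecutive positions: (-2,-2), (-3,-3), (-4,-4), (-5,-5), (-6,-6). These grow by (-1,-1) each step.
step 6: (-20,-14) + (-7,-7) → (-27,-21)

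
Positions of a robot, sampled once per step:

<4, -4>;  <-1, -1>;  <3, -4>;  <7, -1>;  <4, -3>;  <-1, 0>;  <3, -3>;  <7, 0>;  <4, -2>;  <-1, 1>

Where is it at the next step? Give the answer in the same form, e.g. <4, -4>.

<3, -2>

Step-to-step displacements: <-5, +3>, <+4, -3>, <+4, +3>, <-3, -2>, <-5, +3>, <+4, -3>, <+4, +3>, <-3, -2>, <-5, +3> — a repeating cycle of length 4.
step 10: apply <+4, -3> → <3, -2>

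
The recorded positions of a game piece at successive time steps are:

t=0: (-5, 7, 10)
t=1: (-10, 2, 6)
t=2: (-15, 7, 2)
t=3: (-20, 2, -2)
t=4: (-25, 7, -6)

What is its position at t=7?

(-40, 2, -18)

The first coordinate changes by -5 each step, so at step 7 it is -5 + 7·(-5) = -40.
The second coordinate repeats the cycle [7, 2] with period 2; step 7 mod 2 = 1, giving 2.
The third coordinate changes by -4 each step, so at step 7 it is 10 + 7·(-4) = -18.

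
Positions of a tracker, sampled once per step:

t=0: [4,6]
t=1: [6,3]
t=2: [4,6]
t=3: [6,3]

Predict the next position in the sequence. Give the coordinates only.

[4,6]

Consecutive displacements [+2,-3], [-2,+3], [+2,-3] scale by a factor of -1 each step.
step 4: [6,3] + [-2,+3] → [4,6]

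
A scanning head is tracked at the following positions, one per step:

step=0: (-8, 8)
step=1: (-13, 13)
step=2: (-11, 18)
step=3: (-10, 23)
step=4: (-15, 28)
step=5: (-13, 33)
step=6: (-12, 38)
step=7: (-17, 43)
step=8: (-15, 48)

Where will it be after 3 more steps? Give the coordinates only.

(-17, 63)

The moves between consecutive positions are (-5, +5), (+2, +5), (+1, +5), (-5, +5), (+2, +5), (+1, +5), (-5, +5), (+2, +5); they repeat the 3-cycle [(-5, +5), (+2, +5), (+1, +5)].
step 9: apply (+1, +5) → (-14, 53)
step 10: apply (-5, +5) → (-19, 58)
step 11: apply (+2, +5) → (-17, 63)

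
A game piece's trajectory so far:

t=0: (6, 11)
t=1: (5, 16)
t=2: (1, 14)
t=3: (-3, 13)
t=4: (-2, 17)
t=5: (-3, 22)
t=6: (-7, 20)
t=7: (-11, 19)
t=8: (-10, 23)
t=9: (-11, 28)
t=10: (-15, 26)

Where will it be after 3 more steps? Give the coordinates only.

The moves between consecutive positions are (-1, +5), (-4, -2), (-4, -1), (+1, +4), (-1, +5), (-4, -2), (-4, -1), (+1, +4), (-1, +5), (-4, -2); they repeat the 4-cycle [(-1, +5), (-4, -2), (-4, -1), (+1, +4)].
step 11: apply (-4, -1) → (-19, 25)
step 12: apply (+1, +4) → (-18, 29)
step 13: apply (-1, +5) → (-19, 34)

(-19, 34)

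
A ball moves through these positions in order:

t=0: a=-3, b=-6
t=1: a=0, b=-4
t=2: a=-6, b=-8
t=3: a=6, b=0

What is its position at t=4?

a=-18, b=-16

The jumps are (+3, +2), (-6, -4), (+12, +8) — a geometric progression with ratio -2.
step 4: a=6, b=0 + (-24, -16) → a=-18, b=-16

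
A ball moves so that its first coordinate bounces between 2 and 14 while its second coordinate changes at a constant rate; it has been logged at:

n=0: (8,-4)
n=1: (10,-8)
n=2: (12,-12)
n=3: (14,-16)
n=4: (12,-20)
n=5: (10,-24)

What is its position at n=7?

(6,-32)

The first coordinate reflects between 2 and 14, moving 2 per step.
  step 6: 10 → 8
  step 7: 8 → 6
The second coordinate changes by -4 each step: at step 7 it is -32.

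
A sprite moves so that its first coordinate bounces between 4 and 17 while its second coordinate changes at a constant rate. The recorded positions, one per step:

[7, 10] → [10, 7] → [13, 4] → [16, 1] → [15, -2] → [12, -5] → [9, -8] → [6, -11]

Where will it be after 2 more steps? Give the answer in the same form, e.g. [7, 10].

The first coordinate reflects between 4 and 17, moving 3 per step.
  step 8: 6 → 5
  step 9: 5 → 8
The second coordinate changes by -3 each step: at step 9 it is -17.

[8, -17]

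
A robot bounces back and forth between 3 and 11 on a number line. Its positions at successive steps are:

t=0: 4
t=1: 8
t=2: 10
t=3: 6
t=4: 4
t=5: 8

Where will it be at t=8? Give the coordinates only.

The value reflects between 3 and 11, moving 4 per step.
  step 6: 8 → 10
  step 7: 10 → 6
  step 8: 6 → 4

4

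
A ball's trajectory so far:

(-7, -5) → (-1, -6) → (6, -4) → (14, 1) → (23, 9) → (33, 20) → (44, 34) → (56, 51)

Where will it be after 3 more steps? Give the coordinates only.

First differences are (+6, -1), (+7, +2), (+8, +5), (+9, +8), (+10, +11), (+11, +14), (+12, +17); their common second difference is (+1, +3) (constant acceleration).
step 8: (56, 51) + (+13, +20) → (69, 71)
step 9: (69, 71) + (+14, +23) → (83, 94)
step 10: (83, 94) + (+15, +26) → (98, 120)

(98, 120)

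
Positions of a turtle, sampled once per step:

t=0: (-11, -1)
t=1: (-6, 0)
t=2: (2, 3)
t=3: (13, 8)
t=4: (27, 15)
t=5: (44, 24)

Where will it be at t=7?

Taking differences between consecutive positions: (+5, +1), (+8, +3), (+11, +5), (+14, +7), (+17, +9). These grow by (+3, +2) each step.
step 6: (44, 24) + (+20, +11) → (64, 35)
step 7: (64, 35) + (+23, +13) → (87, 48)

(87, 48)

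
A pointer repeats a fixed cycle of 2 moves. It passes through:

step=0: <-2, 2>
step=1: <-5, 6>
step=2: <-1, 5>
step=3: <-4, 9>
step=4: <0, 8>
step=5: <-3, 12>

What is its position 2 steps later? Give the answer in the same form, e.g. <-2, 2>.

Step-to-step displacements: <-3, +4>, <+4, -1>, <-3, +4>, <+4, -1>, <-3, +4> — a repeating cycle of length 2.
step 6: apply <+4, -1> → <1, 11>
step 7: apply <-3, +4> → <-2, 15>

<-2, 15>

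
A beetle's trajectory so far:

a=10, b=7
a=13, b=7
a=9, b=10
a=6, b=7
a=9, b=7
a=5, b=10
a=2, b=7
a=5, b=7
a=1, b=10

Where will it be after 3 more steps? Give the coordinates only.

The moves between consecutive positions are (+3, +0), (-4, +3), (-3, -3), (+3, +0), (-4, +3), (-3, -3), (+3, +0), (-4, +3); they repeat the 3-cycle [(+3, +0), (-4, +3), (-3, -3)].
step 9: apply (-3, -3) → a=-2, b=7
step 10: apply (+3, +0) → a=1, b=7
step 11: apply (-4, +3) → a=-3, b=10

a=-3, b=10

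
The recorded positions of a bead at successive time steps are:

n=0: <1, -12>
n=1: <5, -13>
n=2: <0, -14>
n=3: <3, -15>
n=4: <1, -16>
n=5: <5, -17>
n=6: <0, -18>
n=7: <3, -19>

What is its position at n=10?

First: cycles through 1, 5, 0, 3 every 4 steps. Step 10 lands at position 2 of the cycle → 0.
Second: linear, -1 per step → -22 at step 10.

<0, -22>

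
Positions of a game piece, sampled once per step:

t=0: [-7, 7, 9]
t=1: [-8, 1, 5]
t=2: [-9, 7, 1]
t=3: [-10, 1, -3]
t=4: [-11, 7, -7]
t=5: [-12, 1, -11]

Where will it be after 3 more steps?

[-15, 7, -23]

The first coordinate changes by -1 each step, so at step 8 it is -7 + 8·(-1) = -15.
The second coordinate repeats the cycle [7, 1] with period 2; step 8 mod 2 = 0, giving 7.
The third coordinate changes by -4 each step, so at step 8 it is 9 + 8·(-4) = -23.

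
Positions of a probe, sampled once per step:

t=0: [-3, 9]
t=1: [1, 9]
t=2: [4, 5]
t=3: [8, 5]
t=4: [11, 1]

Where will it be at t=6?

[18, -3]

Step-to-step displacements: [+4, +0], [+3, -4], [+4, +0], [+3, -4] — a repeating cycle of length 2.
step 5: apply [+4, +0] → [15, 1]
step 6: apply [+3, -4] → [18, -3]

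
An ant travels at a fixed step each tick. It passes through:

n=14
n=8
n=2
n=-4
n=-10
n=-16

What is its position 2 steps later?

Each step adds -6 to the position.
step 6: -16 − 6 → n=-22
step 7: -22 − 6 → n=-28

n=-28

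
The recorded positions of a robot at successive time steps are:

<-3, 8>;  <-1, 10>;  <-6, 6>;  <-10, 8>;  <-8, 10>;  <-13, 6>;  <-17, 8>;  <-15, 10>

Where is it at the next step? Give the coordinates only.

<-20, 6>

The moves between consecutive positions are <+2, +2>, <-5, -4>, <-4, +2>, <+2, +2>, <-5, -4>, <-4, +2>, <+2, +2>; they repeat the 3-cycle [<+2, +2>, <-5, -4>, <-4, +2>].
step 8: apply <-5, -4> → <-20, 6>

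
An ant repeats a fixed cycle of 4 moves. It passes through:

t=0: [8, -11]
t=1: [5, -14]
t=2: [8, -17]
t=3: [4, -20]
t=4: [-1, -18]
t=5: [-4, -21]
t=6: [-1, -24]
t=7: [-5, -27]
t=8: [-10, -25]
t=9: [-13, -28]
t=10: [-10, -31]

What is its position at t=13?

[-22, -35]

The moves between consecutive positions are [-3, -3], [+3, -3], [-4, -3], [-5, +2], [-3, -3], [+3, -3], [-4, -3], [-5, +2], [-3, -3], [+3, -3]; they repeat the 4-cycle [[-3, -3], [+3, -3], [-4, -3], [-5, +2]].
step 11: apply [-4, -3] → [-14, -34]
step 12: apply [-5, +2] → [-19, -32]
step 13: apply [-3, -3] → [-22, -35]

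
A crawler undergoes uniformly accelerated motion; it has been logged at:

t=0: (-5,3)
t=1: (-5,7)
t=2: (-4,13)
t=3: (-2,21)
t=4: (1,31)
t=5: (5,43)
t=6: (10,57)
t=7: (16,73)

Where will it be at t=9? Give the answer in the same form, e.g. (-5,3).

Taking differences between consecutive positions: (+0,+4), (+1,+6), (+2,+8), (+3,+10), (+4,+12), (+5,+14), (+6,+16). These grow by (+1,+2) each step.
step 8: (16,73) + (+7,+18) → (23,91)
step 9: (23,91) + (+8,+20) → (31,111)

(31,111)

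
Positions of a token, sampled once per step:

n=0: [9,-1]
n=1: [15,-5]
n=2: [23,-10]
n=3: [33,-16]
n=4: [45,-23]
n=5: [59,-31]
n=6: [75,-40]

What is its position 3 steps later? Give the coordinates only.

[135,-73]

Taking differences between consecutive positions: [+6,-4], [+8,-5], [+10,-6], [+12,-7], [+14,-8], [+16,-9]. These grow by [+2,-1] each step.
step 7: [75,-40] + [+18,-10] → [93,-50]
step 8: [93,-50] + [+20,-11] → [113,-61]
step 9: [113,-61] + [+22,-12] → [135,-73]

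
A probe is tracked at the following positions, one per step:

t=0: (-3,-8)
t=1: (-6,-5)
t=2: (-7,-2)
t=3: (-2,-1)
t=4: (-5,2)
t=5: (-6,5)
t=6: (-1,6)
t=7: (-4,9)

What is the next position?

(-5,12)

The moves between consecutive positions are (-3,+3), (-1,+3), (+5,+1), (-3,+3), (-1,+3), (+5,+1), (-3,+3); they repeat the 3-cycle [(-3,+3), (-1,+3), (+5,+1)].
step 8: apply (-1,+3) → (-5,12)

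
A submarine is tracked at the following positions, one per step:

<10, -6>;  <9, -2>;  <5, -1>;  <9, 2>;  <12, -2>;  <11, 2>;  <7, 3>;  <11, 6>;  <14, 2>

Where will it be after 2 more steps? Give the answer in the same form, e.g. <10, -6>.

<9, 7>

Differencing gives <-1, +4>, <-4, +1>, <+4, +3>, <+3, -4>, <-1, +4>, <-4, +1>, <+4, +3>, <+3, -4>. This is the pattern <-1, +4>, <-4, +1>, <+4, +3>, <+3, -4> repeated.
step 9: apply <-1, +4> → <13, 6>
step 10: apply <-4, +1> → <9, 7>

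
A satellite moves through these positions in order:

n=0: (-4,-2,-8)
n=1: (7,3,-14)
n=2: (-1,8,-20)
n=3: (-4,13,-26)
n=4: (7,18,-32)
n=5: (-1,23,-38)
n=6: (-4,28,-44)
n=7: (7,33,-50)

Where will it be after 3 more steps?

(7,48,-68)

First: cycles through -4, 7, -1 every 3 steps. Step 10 lands at position 1 of the cycle → 7.
Second: linear, +5 per step → 48 at step 10.
Third: linear, -6 per step → -68 at step 10.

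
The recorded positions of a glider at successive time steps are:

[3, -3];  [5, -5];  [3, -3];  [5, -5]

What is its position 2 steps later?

[5, -5]

Step-to-step displacements: [+2, -2], [-2, +2], [+2, -2]; each is -1× the previous.
step 4: [5, -5] + [-2, +2] → [3, -3]
step 5: [3, -3] + [+2, -2] → [5, -5]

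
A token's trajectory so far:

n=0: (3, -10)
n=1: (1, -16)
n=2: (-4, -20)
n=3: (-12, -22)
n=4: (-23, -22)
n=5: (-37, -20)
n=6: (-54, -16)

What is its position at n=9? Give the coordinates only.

First differences are (-2, -6), (-5, -4), (-8, -2), (-11, +0), (-14, +2), (-17, +4); their common second difference is (-3, +2) (constant acceleration).
step 7: (-54, -16) + (-20, +6) → (-74, -10)
step 8: (-74, -10) + (-23, +8) → (-97, -2)
step 9: (-97, -2) + (-26, +10) → (-123, 8)

(-123, 8)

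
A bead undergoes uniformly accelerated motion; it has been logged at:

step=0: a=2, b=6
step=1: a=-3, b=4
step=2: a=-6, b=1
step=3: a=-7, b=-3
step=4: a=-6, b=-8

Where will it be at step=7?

Successive displacements: (-5, -2), (-3, -3), (-1, -4), (+1, -5) — each changes by (+2, -1).
step 5: a=-6, b=-8 + (+3, -6) → a=-3, b=-14
step 6: a=-3, b=-14 + (+5, -7) → a=2, b=-21
step 7: a=2, b=-21 + (+7, -8) → a=9, b=-29

a=9, b=-29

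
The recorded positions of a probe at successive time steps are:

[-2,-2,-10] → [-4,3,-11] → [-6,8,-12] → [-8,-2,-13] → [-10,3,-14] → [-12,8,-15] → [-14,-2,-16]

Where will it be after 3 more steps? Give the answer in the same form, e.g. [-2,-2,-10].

First: linear, -2 per step → -20 at step 9.
Second: cycles through -2, 3, 8 every 3 steps. Step 9 lands at position 0 of the cycle → -2.
Third: linear, -1 per step → -19 at step 9.

[-20,-2,-19]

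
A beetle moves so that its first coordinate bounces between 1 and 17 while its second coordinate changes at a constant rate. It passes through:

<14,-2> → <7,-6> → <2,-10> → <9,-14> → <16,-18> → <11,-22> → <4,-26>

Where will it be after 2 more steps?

The first coordinate travels 7 per step and bounces off the walls at 1 and 17.
  step 7: 4 → 5
  step 8: 5 → 12
The second coordinate changes by -4 each step: at step 8 it is -34.

<12,-34>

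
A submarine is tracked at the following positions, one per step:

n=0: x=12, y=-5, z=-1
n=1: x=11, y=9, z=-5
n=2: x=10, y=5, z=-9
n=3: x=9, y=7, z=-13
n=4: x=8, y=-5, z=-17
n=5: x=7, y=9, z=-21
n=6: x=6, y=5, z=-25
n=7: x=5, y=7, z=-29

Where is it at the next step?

x=4, y=-5, z=-33

X: linear, -1 per step → 4 at step 8.
Y: cycles through -5, 9, 5, 7 every 4 steps. Step 8 lands at position 0 of the cycle → -5.
Z: linear, -4 per step → -33 at step 8.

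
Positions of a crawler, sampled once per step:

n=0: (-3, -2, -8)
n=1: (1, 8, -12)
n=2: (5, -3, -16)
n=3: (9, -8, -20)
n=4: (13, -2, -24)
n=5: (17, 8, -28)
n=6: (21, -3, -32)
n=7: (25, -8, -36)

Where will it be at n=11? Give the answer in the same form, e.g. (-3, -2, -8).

(41, -8, -52)

First: linear, +4 per step → 41 at step 11.
Second: cycles through -2, 8, -3, -8 every 4 steps. Step 11 lands at position 3 of the cycle → -8.
Third: linear, -4 per step → -52 at step 11.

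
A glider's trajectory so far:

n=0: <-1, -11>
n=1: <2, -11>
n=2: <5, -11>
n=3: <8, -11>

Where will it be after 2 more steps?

<14, -11>

The position changes by <+3, +0> every step.
step 4: <8, -11> + <+3, +0> → <11, -11>
step 5: <11, -11> + <+3, +0> → <14, -11>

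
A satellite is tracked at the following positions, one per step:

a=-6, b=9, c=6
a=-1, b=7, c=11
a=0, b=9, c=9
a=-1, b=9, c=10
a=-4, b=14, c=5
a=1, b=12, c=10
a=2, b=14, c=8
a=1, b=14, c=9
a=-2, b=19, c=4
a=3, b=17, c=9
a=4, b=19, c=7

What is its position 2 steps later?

a=0, b=24, c=3

The moves between consecutive positions are (+5,-2,+5), (+1,+2,-2), (-1,+0,+1), (-3,+5,-5), (+5,-2,+5), (+1,+2,-2), (-1,+0,+1), (-3,+5,-5), (+5,-2,+5), (+1,+2,-2); they repeat the 4-cycle [(+5,-2,+5), (+1,+2,-2), (-1,+0,+1), (-3,+5,-5)].
step 11: apply (-1,+0,+1) → a=3, b=19, c=8
step 12: apply (-3,+5,-5) → a=0, b=24, c=3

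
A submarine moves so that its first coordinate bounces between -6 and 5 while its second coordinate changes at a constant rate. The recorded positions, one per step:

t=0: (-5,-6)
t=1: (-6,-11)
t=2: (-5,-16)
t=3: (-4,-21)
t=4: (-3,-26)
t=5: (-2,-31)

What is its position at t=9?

The first coordinate reflects between -6 and 5, moving 1 per step.
  step 6: -2 → -1
  step 7: -1 → 0
  step 8: 0 → 1
  step 9: 1 → 2
The second coordinate changes by -5 each step: at step 9 it is -51.

(2,-51)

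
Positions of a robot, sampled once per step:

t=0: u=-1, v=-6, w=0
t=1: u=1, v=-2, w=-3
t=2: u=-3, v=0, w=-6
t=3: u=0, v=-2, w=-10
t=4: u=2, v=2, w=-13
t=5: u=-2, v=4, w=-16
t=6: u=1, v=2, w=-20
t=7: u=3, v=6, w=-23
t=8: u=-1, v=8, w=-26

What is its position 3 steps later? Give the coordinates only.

The moves between consecutive positions are (+2, +4, -3), (-4, +2, -3), (+3, -2, -4), (+2, +4, -3), (-4, +2, -3), (+3, -2, -4), (+2, +4, -3), (-4, +2, -3); they repeat the 3-cycle [(+2, +4, -3), (-4, +2, -3), (+3, -2, -4)].
step 9: apply (+3, -2, -4) → u=2, v=6, w=-30
step 10: apply (+2, +4, -3) → u=4, v=10, w=-33
step 11: apply (-4, +2, -3) → u=0, v=12, w=-36

u=0, v=12, w=-36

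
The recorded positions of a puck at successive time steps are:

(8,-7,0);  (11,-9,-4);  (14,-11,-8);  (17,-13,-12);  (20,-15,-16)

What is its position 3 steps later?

(29,-21,-28)

The position changes by (+3,-2,-4) every step.
step 5: (20,-15,-16) + (+3,-2,-4) → (23,-17,-20)
step 6: (23,-17,-20) + (+3,-2,-4) → (26,-19,-24)
step 7: (26,-19,-24) + (+3,-2,-4) → (29,-21,-28)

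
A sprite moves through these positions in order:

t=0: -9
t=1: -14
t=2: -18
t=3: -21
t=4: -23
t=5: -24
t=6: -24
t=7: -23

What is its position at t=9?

-18

First differences are -5, -4, -3, -2, -1, +0, +1; their common second difference is +1 (constant acceleration).
step 8: -23 + 2 → -21
step 9: -21 + 3 → -18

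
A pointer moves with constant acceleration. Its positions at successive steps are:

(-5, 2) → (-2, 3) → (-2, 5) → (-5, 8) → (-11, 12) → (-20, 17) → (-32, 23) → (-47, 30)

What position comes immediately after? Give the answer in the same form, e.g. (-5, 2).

Taking differences between consecutive positions: (+3, +1), (+0, +2), (-3, +3), (-6, +4), (-9, +5), (-12, +6), (-15, +7). These grow by (-3, +1) each step.
step 8: (-47, 30) + (-18, +8) → (-65, 38)

(-65, 38)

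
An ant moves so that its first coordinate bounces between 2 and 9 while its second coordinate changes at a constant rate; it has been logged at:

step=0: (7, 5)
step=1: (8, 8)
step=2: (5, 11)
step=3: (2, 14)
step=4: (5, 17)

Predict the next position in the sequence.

The first coordinate reflects between 2 and 9, moving 3 per step.
  step 5: 5 → 8
The second coordinate changes by +3 each step: at step 5 it is 20.

(8, 20)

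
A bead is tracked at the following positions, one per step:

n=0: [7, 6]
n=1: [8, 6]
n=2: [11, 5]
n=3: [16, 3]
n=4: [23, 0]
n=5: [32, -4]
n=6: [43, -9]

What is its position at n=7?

[56, -15]

Taking differences between consecutive positions: [+1, +0], [+3, -1], [+5, -2], [+7, -3], [+9, -4], [+11, -5]. These grow by [+2, -1] each step.
step 7: [43, -9] + [+13, -6] → [56, -15]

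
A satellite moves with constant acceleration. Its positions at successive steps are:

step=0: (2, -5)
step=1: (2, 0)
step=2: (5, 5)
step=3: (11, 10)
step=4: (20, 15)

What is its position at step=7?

First differences are (+0, +5), (+3, +5), (+6, +5), (+9, +5); their common second difference is (+3, +0) (constant acceleration).
step 5: (20, 15) + (+12, +5) → (32, 20)
step 6: (32, 20) + (+15, +5) → (47, 25)
step 7: (47, 25) + (+18, +5) → (65, 30)

(65, 30)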